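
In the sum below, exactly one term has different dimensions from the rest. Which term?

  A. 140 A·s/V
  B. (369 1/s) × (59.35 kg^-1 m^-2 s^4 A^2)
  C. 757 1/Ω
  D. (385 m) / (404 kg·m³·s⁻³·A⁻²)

Work out the base dimensions of each:
  A. A·s·V⁻¹ = A·s·(J·C⁻¹)⁻¹ = kg⁻¹·m⁻²·s⁴·A²
  B. [s⁻¹] · [kg⁻¹·m⁻²·s⁴·A²] = kg⁻¹·m⁻²·s³·A²
  C. Ω⁻¹ = (V·A⁻¹)⁻¹ = kg⁻¹·m⁻²·s³·A²
  D. [m] / [kg·m³·s⁻³·A⁻²] = kg⁻¹·m⁻²·s³·A²
All reduce to kg⁻¹·m⁻²·s³·A² except A., which is kg⁻¹·m⁻²·s⁴·A².

A.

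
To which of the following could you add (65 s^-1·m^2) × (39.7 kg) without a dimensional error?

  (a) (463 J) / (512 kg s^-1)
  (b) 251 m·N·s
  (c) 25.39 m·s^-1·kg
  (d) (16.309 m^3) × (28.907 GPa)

Reference: [m²·s⁻¹] · [kg] = kg·m²·s⁻¹.
Each option:
  (a) [kg·m²·s⁻²] / [kg·s⁻¹] = m²·s⁻¹
  (b) N·m·s = kg·m·s⁻²·m·s = kg·m²·s⁻¹  ← same
  (c) kg·m·s⁻¹
  (d) [m³] · [kg·m⁻¹·s⁻²] = kg·m²·s⁻²
Only (b) matches kg·m²·s⁻¹.

(b)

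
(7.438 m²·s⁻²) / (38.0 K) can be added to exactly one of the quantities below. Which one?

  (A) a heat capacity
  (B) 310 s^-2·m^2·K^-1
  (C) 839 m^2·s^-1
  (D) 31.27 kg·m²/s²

(B)

Reference: [m²·s⁻²] / [K] = m²·s⁻²·K⁻¹.
Each option:
  (A) [heat capacity] = kg·m²·s⁻²·K⁻¹
  (B) m²·s⁻²·K⁻¹  ← same
  (C) m²·s⁻¹
  (D) kg·m²·s⁻²
Only (B) matches m²·s⁻²·K⁻¹.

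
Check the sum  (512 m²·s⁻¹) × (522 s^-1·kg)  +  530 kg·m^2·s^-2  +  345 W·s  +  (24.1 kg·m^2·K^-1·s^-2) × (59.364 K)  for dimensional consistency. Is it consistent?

Expand each in SI base units:
  (512 m²·s⁻¹) × (522 s^-1·kg):  [m²·s⁻¹] · [kg·s⁻¹] = kg·m²·s⁻²
  530 kg·m^2·s^-2:  kg·m²·s⁻²
  345 W·s:  W·s = J·s⁻¹·s = kg·m²·s⁻²
  (24.1 kg·m^2·K^-1·s^-2) × (59.364 K):  [kg·m²·s⁻²·K⁻¹] · [K] = kg·m²·s⁻²
Every term reduces to kg·m²·s⁻².

Yes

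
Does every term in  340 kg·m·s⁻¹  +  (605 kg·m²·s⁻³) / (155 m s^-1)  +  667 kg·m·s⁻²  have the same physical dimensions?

In SI base units:
  340 kg·m·s⁻¹:  kg·m·s⁻¹
  (605 kg·m²·s⁻³) / (155 m s^-1):  [kg·m²·s⁻³] / [m·s⁻¹] = kg·m·s⁻²
  667 kg·m·s⁻²:  kg·m·s⁻²
The terms do not share a single dimension (kg·m·s⁻² vs kg·m·s⁻¹).

No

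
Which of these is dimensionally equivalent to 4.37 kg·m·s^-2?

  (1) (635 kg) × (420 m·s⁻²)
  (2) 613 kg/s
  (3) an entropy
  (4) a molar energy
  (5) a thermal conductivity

(1)

Reference: kg·m·s⁻².
Each option:
  (1) [kg] · [m·s⁻²] = kg·m·s⁻²  ← same
  (2) kg·s⁻¹
  (3) [entropy] = kg·m²·s⁻²·K⁻¹
  (4) [molar energy] = kg·m²·s⁻²·mol⁻¹
  (5) [thermal conductivity] = kg·m·s⁻³·K⁻¹
Only (1) matches kg·m·s⁻².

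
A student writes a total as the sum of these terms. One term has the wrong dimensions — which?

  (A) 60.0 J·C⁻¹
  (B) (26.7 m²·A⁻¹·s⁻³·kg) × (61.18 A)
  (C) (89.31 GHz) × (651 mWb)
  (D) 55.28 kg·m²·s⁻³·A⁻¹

(B)

Dimensions:
  (A) J·C⁻¹ = N·m·(s·A)⁻¹ = kg·m²·s⁻³·A⁻¹
  (B) [kg·m²·s⁻³·A⁻¹] · [A] = kg·m²·s⁻³
  (C) [s⁻¹] · [kg·m²·s⁻²·A⁻¹] = kg·m²·s⁻³·A⁻¹
  (D) kg·m²·s⁻³·A⁻¹
All reduce to kg·m²·s⁻³·A⁻¹ except (B), which is kg·m²·s⁻³.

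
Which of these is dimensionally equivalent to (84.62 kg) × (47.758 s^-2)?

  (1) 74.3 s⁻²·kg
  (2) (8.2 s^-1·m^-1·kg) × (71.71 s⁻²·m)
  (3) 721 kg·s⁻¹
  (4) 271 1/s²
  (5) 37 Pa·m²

(1)

Reference: [kg] · [s⁻²] = kg·s⁻².
Each option:
  (1) kg·s⁻²  ← same
  (2) [kg·m⁻¹·s⁻¹] · [m·s⁻²] = kg·s⁻³
  (3) kg·s⁻¹
  (4) s⁻²
  (5) Pa·m² = N·m⁻²·m² = kg·m·s⁻²
Only (1) matches kg·s⁻².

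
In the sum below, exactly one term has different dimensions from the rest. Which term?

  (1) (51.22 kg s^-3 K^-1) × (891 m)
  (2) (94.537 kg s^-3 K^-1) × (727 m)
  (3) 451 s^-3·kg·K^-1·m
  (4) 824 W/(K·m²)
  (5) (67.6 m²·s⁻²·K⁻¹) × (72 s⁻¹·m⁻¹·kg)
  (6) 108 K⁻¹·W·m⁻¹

(4)

In SI base units:
  (1) [kg·s⁻³·K⁻¹] · [m] = kg·m·s⁻³·K⁻¹
  (2) [kg·s⁻³·K⁻¹] · [m] = kg·m·s⁻³·K⁻¹
  (3) kg·m·s⁻³·K⁻¹
  (4) W·m⁻²·K⁻¹ = J·s⁻¹·m⁻²·K⁻¹ = kg·s⁻³·K⁻¹
  (5) [m²·s⁻²·K⁻¹] · [kg·m⁻¹·s⁻¹] = kg·m·s⁻³·K⁻¹
  (6) W·m⁻¹·K⁻¹ = J·s⁻¹·m⁻¹·K⁻¹ = kg·m·s⁻³·K⁻¹
All reduce to kg·m·s⁻³·K⁻¹ except (4), which is kg·s⁻³·K⁻¹.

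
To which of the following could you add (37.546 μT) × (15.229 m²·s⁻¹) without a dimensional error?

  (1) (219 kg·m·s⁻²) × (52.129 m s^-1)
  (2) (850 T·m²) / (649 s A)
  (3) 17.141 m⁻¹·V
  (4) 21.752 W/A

(4)

Reference: [kg·s⁻²·A⁻¹] · [m²·s⁻¹] = kg·m²·s⁻³·A⁻¹.
Each option:
  (1) [kg·m·s⁻²] · [m·s⁻¹] = kg·m²·s⁻³
  (2) [kg·m²·s⁻²·A⁻¹] / [s·A] = kg·m²·s⁻³·A⁻²
  (3) V·m⁻¹ = J·C⁻¹·m⁻¹ = kg·m·s⁻³·A⁻¹
  (4) W·A⁻¹ = J·s⁻¹·A⁻¹ = kg·m²·s⁻³·A⁻¹  ← same
Only (4) matches kg·m²·s⁻³·A⁻¹.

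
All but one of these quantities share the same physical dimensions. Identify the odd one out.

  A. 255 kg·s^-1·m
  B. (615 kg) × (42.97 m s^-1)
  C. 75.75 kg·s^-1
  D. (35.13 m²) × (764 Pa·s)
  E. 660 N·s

C.

Work out the base dimensions of each:
  A. kg·m·s⁻¹
  B. [kg] · [m·s⁻¹] = kg·m·s⁻¹
  C. kg·s⁻¹
  D. [m²] · [kg·m⁻¹·s⁻¹] = kg·m·s⁻¹
  E. N·s = kg·m·s⁻²·s = kg·m·s⁻¹
All reduce to kg·m·s⁻¹ except C., which is kg·s⁻¹.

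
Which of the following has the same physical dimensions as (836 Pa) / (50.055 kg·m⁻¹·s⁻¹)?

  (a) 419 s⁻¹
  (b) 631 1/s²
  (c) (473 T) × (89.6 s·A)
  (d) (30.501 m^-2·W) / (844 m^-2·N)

(a)

Reference: [kg·m⁻¹·s⁻²] / [kg·m⁻¹·s⁻¹] = s⁻¹.
Each option:
  (a) s⁻¹  ← same
  (b) s⁻²
  (c) [kg·s⁻²·A⁻¹] · [s·A] = kg·s⁻¹
  (d) [kg·s⁻³] / [kg·m⁻¹·s⁻²] = m·s⁻¹
Only (a) matches s⁻¹.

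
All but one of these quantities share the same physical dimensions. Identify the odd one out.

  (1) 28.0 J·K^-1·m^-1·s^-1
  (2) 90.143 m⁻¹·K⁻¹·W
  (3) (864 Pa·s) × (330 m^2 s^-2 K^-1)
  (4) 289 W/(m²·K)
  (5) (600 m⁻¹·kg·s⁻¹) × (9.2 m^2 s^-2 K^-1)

Dimensions:
  (1) J·s⁻¹·m⁻¹·K⁻¹ = N·m·s⁻¹·m⁻¹·K⁻¹ = kg·m·s⁻³·K⁻¹
  (2) W·m⁻¹·K⁻¹ = J·s⁻¹·m⁻¹·K⁻¹ = kg·m·s⁻³·K⁻¹
  (3) [kg·m⁻¹·s⁻¹] · [m²·s⁻²·K⁻¹] = kg·m·s⁻³·K⁻¹
  (4) W·m⁻²·K⁻¹ = J·s⁻¹·m⁻²·K⁻¹ = kg·s⁻³·K⁻¹
  (5) [kg·m⁻¹·s⁻¹] · [m²·s⁻²·K⁻¹] = kg·m·s⁻³·K⁻¹
All reduce to kg·m·s⁻³·K⁻¹ except (4), which is kg·s⁻³·K⁻¹.

(4)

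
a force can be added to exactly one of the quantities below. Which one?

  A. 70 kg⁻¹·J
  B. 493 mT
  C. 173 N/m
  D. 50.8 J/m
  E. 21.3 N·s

D.

Reference: [force] = kg·m·s⁻².
Each option:
  A. J·kg⁻¹ = N·m·kg⁻¹ = m²·s⁻²
  B. T = Wb·m⁻² = kg·s⁻²·A⁻¹
  C. N·m⁻¹ = kg·m·s⁻²·m⁻¹ = kg·s⁻²
  D. J·m⁻¹ = N·m·m⁻¹ = kg·m·s⁻²  ← same
  E. N·s = kg·m·s⁻²·s = kg·m·s⁻¹
Only D. matches kg·m·s⁻².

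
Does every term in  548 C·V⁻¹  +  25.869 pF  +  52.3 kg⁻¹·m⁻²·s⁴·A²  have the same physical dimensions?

Yes

Reduce each to base SI dimensions:
  548 C·V⁻¹:  C·V⁻¹ = s·A·(J·C⁻¹)⁻¹ = kg⁻¹·m⁻²·s⁴·A²
  25.869 pF:  F = C·V⁻¹ = kg⁻¹·m⁻²·s⁴·A²
  52.3 kg⁻¹·m⁻²·s⁴·A²:  kg⁻¹·m⁻²·s⁴·A²
Every term reduces to kg⁻¹·m⁻²·s⁴·A².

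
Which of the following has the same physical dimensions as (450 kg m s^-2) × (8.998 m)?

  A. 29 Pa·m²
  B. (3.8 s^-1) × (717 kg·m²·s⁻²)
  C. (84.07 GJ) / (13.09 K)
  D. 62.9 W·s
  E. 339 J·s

Reference: [kg·m·s⁻²] · [m] = kg·m²·s⁻².
Each option:
  A. Pa·m² = N·m⁻²·m² = kg·m·s⁻²
  B. [s⁻¹] · [kg·m²·s⁻²] = kg·m²·s⁻³
  C. [kg·m²·s⁻²] / [K] = kg·m²·s⁻²·K⁻¹
  D. W·s = J·s⁻¹·s = kg·m²·s⁻²  ← same
  E. J·s = N·m·s = kg·m²·s⁻¹
Only D. matches kg·m²·s⁻².

D.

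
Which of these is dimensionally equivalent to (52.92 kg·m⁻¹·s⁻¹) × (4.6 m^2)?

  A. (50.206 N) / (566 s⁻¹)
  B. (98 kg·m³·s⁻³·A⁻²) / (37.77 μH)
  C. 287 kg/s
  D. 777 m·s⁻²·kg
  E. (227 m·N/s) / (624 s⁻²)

Reference: [kg·m⁻¹·s⁻¹] · [m²] = kg·m·s⁻¹.
Each option:
  A. [kg·m·s⁻²] / [s⁻¹] = kg·m·s⁻¹  ← same
  B. [kg·m³·s⁻³·A⁻²] / [kg·m²·s⁻²·A⁻²] = m·s⁻¹
  C. kg·s⁻¹
  D. kg·m·s⁻²
  E. [kg·m²·s⁻³] / [s⁻²] = kg·m²·s⁻¹
Only A. matches kg·m·s⁻¹.

A.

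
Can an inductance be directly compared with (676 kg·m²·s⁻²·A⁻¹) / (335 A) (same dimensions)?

Reduce each to base SI dimensions:
  an inductance:  [inductance] = kg·m²·s⁻²·A⁻²
  (676 kg·m²·s⁻²·A⁻¹) / (335 A):  [kg·m²·s⁻²·A⁻¹] / [A] = kg·m²·s⁻²·A⁻²
Both are kg·m²·s⁻²·A⁻², so they have the same dimensions and can be added.

Yes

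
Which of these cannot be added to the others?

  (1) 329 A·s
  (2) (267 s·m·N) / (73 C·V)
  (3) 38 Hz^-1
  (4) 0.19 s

(1)

Dimensions:
  (1) A·s = s·A
  (2) [kg·m²·s⁻¹] / [kg·m²·s⁻²] = s
  (3) Hz⁻¹ = (s⁻¹)⁻¹ = s
  (4) s
All reduce to s except (1), which is s·A.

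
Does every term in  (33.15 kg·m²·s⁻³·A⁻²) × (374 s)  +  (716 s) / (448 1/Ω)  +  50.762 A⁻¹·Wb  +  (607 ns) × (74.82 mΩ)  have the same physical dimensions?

Yes

Reduce each to base SI dimensions:
  (33.15 kg·m²·s⁻³·A⁻²) × (374 s):  [kg·m²·s⁻³·A⁻²] · [s] = kg·m²·s⁻²·A⁻²
  (716 s) / (448 1/Ω):  [s] / [kg⁻¹·m⁻²·s³·A²] = kg·m²·s⁻²·A⁻²
  50.762 A⁻¹·Wb:  Wb·A⁻¹ = V·s·A⁻¹ = kg·m²·s⁻²·A⁻²
  (607 ns) × (74.82 mΩ):  [s] · [kg·m²·s⁻³·A⁻²] = kg·m²·s⁻²·A⁻²
Every term reduces to kg·m²·s⁻²·A⁻².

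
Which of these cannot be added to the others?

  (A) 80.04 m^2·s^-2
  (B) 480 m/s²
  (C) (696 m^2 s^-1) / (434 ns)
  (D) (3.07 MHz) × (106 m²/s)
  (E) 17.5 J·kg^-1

(B)

Expand each in SI base units:
  (A) m²·s⁻²
  (B) m·s⁻²
  (C) [m²·s⁻¹] / [s] = m²·s⁻²
  (D) [s⁻¹] · [m²·s⁻¹] = m²·s⁻²
  (E) J·kg⁻¹ = N·m·kg⁻¹ = m²·s⁻²
All reduce to m²·s⁻² except (B), which is m·s⁻².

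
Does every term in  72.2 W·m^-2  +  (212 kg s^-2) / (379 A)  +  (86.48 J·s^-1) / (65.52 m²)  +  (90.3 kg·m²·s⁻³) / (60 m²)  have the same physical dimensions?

Work out the base dimensions of each:
  72.2 W·m^-2:  W·m⁻² = J·s⁻¹·m⁻² = kg·s⁻³
  (212 kg s^-2) / (379 A):  [kg·s⁻²] / [A] = kg·s⁻²·A⁻¹
  (86.48 J·s^-1) / (65.52 m²):  [kg·m²·s⁻³] / [m²] = kg·s⁻³
  (90.3 kg·m²·s⁻³) / (60 m²):  [kg·m²·s⁻³] / [m²] = kg·s⁻³
The terms do not share a single dimension (kg·s⁻²·A⁻¹ vs kg·s⁻³).

No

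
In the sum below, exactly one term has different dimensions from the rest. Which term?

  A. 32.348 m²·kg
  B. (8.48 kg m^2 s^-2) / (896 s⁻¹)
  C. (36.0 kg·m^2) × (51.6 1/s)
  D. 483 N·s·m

A.

Work out the base dimensions of each:
  A. kg·m²
  B. [kg·m²·s⁻²] / [s⁻¹] = kg·m²·s⁻¹
  C. [kg·m²] · [s⁻¹] = kg·m²·s⁻¹
  D. N·m·s = kg·m·s⁻²·m·s = kg·m²·s⁻¹
All reduce to kg·m²·s⁻¹ except A., which is kg·m².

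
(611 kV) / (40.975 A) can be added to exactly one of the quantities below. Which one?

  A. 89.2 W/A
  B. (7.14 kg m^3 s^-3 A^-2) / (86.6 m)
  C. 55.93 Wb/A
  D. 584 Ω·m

B.

Reference: [kg·m²·s⁻³·A⁻¹] / [A] = kg·m²·s⁻³·A⁻².
Each option:
  A. W·A⁻¹ = J·s⁻¹·A⁻¹ = kg·m²·s⁻³·A⁻¹
  B. [kg·m³·s⁻³·A⁻²] / [m] = kg·m²·s⁻³·A⁻²  ← same
  C. Wb·A⁻¹ = V·s·A⁻¹ = kg·m²·s⁻²·A⁻²
  D. Ω·m = V·A⁻¹·m = kg·m³·s⁻³·A⁻²
Only B. matches kg·m²·s⁻³·A⁻².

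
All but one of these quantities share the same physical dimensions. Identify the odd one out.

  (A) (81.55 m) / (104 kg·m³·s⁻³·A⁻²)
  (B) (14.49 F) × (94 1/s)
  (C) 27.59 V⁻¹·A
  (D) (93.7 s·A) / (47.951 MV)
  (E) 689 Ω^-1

Work out the base dimensions of each:
  (A) [m] / [kg·m³·s⁻³·A⁻²] = kg⁻¹·m⁻²·s³·A²
  (B) [kg⁻¹·m⁻²·s⁴·A²] · [s⁻¹] = kg⁻¹·m⁻²·s³·A²
  (C) A·V⁻¹ = A·(J·C⁻¹)⁻¹ = kg⁻¹·m⁻²·s³·A²
  (D) [s·A] / [kg·m²·s⁻³·A⁻¹] = kg⁻¹·m⁻²·s⁴·A²
  (E) Ω⁻¹ = (V·A⁻¹)⁻¹ = kg⁻¹·m⁻²·s³·A²
All reduce to kg⁻¹·m⁻²·s³·A² except (D), which is kg⁻¹·m⁻²·s⁴·A².

(D)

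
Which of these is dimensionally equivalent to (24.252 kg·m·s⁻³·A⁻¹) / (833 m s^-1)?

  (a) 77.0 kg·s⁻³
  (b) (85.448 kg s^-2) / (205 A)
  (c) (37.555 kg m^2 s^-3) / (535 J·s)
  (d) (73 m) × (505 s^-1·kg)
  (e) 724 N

Reference: [kg·m·s⁻³·A⁻¹] / [m·s⁻¹] = kg·s⁻²·A⁻¹.
Each option:
  (a) kg·s⁻³
  (b) [kg·s⁻²] / [A] = kg·s⁻²·A⁻¹  ← same
  (c) [kg·m²·s⁻³] / [kg·m²·s⁻¹] = s⁻²
  (d) [m] · [kg·s⁻¹] = kg·m·s⁻¹
  (e) N = kg·m·s⁻²
Only (b) matches kg·s⁻²·A⁻¹.

(b)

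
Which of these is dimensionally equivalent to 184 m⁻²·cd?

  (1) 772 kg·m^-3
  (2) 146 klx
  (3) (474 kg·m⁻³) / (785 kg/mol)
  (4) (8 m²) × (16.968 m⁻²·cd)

(2)

Reference: m⁻²·cd.
Each option:
  (1) kg·m⁻³
  (2) lx = lm·m⁻² = m⁻²·cd  ← same
  (3) [kg·m⁻³] / [kg·mol⁻¹] = m⁻³·mol
  (4) [m²] · [m⁻²·cd] = cd
Only (2) matches m⁻²·cd.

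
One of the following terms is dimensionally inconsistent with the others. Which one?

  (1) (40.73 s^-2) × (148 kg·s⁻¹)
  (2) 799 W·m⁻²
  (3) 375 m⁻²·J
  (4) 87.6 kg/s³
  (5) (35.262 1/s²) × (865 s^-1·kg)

Dimensions:
  (1) [s⁻²] · [kg·s⁻¹] = kg·s⁻³
  (2) W·m⁻² = J·s⁻¹·m⁻² = kg·s⁻³
  (3) J·m⁻² = N·m·m⁻² = kg·s⁻²
  (4) kg·s⁻³
  (5) [s⁻²] · [kg·s⁻¹] = kg·s⁻³
All reduce to kg·s⁻³ except (3), which is kg·s⁻².

(3)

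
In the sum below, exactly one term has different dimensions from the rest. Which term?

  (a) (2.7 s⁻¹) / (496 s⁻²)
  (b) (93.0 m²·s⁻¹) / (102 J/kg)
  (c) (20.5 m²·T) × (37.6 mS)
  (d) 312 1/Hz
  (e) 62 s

Dimensions:
  (a) [s⁻¹] / [s⁻²] = s
  (b) [m²·s⁻¹] / [m²·s⁻²] = s
  (c) [kg·m²·s⁻²·A⁻¹] · [kg⁻¹·m⁻²·s³·A²] = s·A
  (d) Hz⁻¹ = (s⁻¹)⁻¹ = s
  (e) s
All reduce to s except (c), which is s·A.

(c)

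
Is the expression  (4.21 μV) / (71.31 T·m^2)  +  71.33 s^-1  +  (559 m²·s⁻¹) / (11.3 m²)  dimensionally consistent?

Work out the base dimensions of each:
  (4.21 μV) / (71.31 T·m^2):  [kg·m²·s⁻³·A⁻¹] / [kg·m²·s⁻²·A⁻¹] = s⁻¹
  71.33 s^-1:  s⁻¹
  (559 m²·s⁻¹) / (11.3 m²):  [m²·s⁻¹] / [m²] = s⁻¹
Every term reduces to s⁻¹.

Yes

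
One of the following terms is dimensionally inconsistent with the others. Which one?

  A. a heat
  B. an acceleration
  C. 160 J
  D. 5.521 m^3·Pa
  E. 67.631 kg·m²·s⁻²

B.

Work out the base dimensions of each:
  A. [heat] = kg·m²·s⁻²
  B. [acceleration] = m·s⁻²
  C. J = N·m = kg·m²·s⁻²
  D. Pa·m³ = N·m⁻²·m³ = kg·m²·s⁻²
  E. kg·m²·s⁻²
All reduce to kg·m²·s⁻² except B., which is m·s⁻².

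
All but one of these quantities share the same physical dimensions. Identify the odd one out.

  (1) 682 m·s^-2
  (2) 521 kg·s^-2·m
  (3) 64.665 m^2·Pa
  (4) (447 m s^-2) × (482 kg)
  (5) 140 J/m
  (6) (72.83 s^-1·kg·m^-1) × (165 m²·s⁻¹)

(1)

Expand each in SI base units:
  (1) m·s⁻²
  (2) kg·m·s⁻²
  (3) Pa·m² = N·m⁻²·m² = kg·m·s⁻²
  (4) [m·s⁻²] · [kg] = kg·m·s⁻²
  (5) J·m⁻¹ = N·m·m⁻¹ = kg·m·s⁻²
  (6) [kg·m⁻¹·s⁻¹] · [m²·s⁻¹] = kg·m·s⁻²
All reduce to kg·m·s⁻² except (1), which is m·s⁻².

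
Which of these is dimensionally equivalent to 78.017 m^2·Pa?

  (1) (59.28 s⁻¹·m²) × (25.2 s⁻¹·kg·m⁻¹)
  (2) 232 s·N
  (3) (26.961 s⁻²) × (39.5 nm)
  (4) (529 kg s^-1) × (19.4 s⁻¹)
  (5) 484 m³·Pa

Reference: Pa·m² = N·m⁻²·m² = kg·m·s⁻².
Each option:
  (1) [m²·s⁻¹] · [kg·m⁻¹·s⁻¹] = kg·m·s⁻²  ← same
  (2) N·s = kg·m·s⁻²·s = kg·m·s⁻¹
  (3) [s⁻²] · [m] = m·s⁻²
  (4) [kg·s⁻¹] · [s⁻¹] = kg·s⁻²
  (5) Pa·m³ = N·m⁻²·m³ = kg·m²·s⁻²
Only (1) matches kg·m·s⁻².

(1)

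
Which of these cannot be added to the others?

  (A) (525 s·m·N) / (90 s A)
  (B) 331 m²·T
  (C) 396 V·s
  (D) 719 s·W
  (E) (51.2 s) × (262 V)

(D)

Reduce each to base SI dimensions:
  (A) [kg·m²·s⁻¹] / [s·A] = kg·m²·s⁻²·A⁻¹
  (B) T·m² = Wb·m⁻²·m² = kg·m²·s⁻²·A⁻¹
  (C) V·s = J·C⁻¹·s = kg·m²·s⁻²·A⁻¹
  (D) W·s = J·s⁻¹·s = kg·m²·s⁻²
  (E) [s] · [kg·m²·s⁻³·A⁻¹] = kg·m²·s⁻²·A⁻¹
All reduce to kg·m²·s⁻²·A⁻¹ except (D), which is kg·m²·s⁻².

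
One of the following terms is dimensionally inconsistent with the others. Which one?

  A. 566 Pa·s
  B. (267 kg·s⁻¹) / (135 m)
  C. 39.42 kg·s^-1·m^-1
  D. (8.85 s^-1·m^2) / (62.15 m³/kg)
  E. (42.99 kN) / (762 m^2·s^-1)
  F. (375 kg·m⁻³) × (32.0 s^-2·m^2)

In SI base units:
  A. Pa·s = N·m⁻²·s = kg·m⁻¹·s⁻¹
  B. [kg·s⁻¹] / [m] = kg·m⁻¹·s⁻¹
  C. kg·m⁻¹·s⁻¹
  D. [m²·s⁻¹] / [kg⁻¹·m³] = kg·m⁻¹·s⁻¹
  E. [kg·m·s⁻²] / [m²·s⁻¹] = kg·m⁻¹·s⁻¹
  F. [kg·m⁻³] · [m²·s⁻²] = kg·m⁻¹·s⁻²
All reduce to kg·m⁻¹·s⁻¹ except F., which is kg·m⁻¹·s⁻².

F.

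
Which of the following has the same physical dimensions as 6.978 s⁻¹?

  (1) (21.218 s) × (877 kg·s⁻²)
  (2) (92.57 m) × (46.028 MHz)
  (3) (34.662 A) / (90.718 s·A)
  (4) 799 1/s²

Reference: s⁻¹.
Each option:
  (1) [s] · [kg·s⁻²] = kg·s⁻¹
  (2) [m] · [s⁻¹] = m·s⁻¹
  (3) [A] / [s·A] = s⁻¹  ← same
  (4) s⁻²
Only (3) matches s⁻¹.

(3)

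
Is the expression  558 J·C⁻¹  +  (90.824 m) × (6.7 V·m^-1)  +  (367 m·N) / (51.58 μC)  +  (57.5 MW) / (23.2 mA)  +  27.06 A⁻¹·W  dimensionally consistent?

Yes

Reduce each to base SI dimensions:
  558 J·C⁻¹:  J·C⁻¹ = N·m·(s·A)⁻¹ = kg·m²·s⁻³·A⁻¹
  (90.824 m) × (6.7 V·m^-1):  [m] · [kg·m·s⁻³·A⁻¹] = kg·m²·s⁻³·A⁻¹
  (367 m·N) / (51.58 μC):  [kg·m²·s⁻²] / [s·A] = kg·m²·s⁻³·A⁻¹
  (57.5 MW) / (23.2 mA):  [kg·m²·s⁻³] / [A] = kg·m²·s⁻³·A⁻¹
  27.06 A⁻¹·W:  W·A⁻¹ = J·s⁻¹·A⁻¹ = kg·m²·s⁻³·A⁻¹
Every term reduces to kg·m²·s⁻³·A⁻¹.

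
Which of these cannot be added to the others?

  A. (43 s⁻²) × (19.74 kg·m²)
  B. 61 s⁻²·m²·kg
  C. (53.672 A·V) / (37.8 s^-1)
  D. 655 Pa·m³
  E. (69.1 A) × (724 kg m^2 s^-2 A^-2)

E.

Work out the base dimensions of each:
  A. [s⁻²] · [kg·m²] = kg·m²·s⁻²
  B. kg·m²·s⁻²
  C. [kg·m²·s⁻³] / [s⁻¹] = kg·m²·s⁻²
  D. Pa·m³ = N·m⁻²·m³ = kg·m²·s⁻²
  E. [A] · [kg·m²·s⁻²·A⁻²] = kg·m²·s⁻²·A⁻¹
All reduce to kg·m²·s⁻² except E., which is kg·m²·s⁻²·A⁻¹.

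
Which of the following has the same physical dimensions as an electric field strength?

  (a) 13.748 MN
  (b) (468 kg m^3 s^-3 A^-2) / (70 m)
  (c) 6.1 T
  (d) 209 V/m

Reference: [electric field strength] = kg·m·s⁻³·A⁻¹.
Each option:
  (a) N = kg·m·s⁻²
  (b) [kg·m³·s⁻³·A⁻²] / [m] = kg·m²·s⁻³·A⁻²
  (c) T = Wb·m⁻² = kg·s⁻²·A⁻¹
  (d) V·m⁻¹ = J·C⁻¹·m⁻¹ = kg·m·s⁻³·A⁻¹  ← same
Only (d) matches kg·m·s⁻³·A⁻¹.

(d)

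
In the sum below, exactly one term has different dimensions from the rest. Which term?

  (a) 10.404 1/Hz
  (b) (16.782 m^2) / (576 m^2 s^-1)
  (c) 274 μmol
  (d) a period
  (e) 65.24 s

Work out the base dimensions of each:
  (a) Hz⁻¹ = (s⁻¹)⁻¹ = s
  (b) [m²] / [m²·s⁻¹] = s
  (c) mol
  (d) [period] = s
  (e) s
All reduce to s except (c), which is mol.

(c)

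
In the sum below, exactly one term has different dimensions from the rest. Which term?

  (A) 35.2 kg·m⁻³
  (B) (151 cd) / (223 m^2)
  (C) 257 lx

Expand each in SI base units:
  (A) kg·m⁻³
  (B) [cd] / [m²] = m⁻²·cd
  (C) lx = lm·m⁻² = m⁻²·cd
All reduce to m⁻²·cd except (A), which is kg·m⁻³.

(A)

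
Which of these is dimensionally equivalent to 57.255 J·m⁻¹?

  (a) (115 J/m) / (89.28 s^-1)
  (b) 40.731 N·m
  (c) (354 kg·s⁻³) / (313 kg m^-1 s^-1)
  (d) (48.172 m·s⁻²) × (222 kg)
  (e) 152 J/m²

Reference: J·m⁻¹ = N·m·m⁻¹ = kg·m·s⁻².
Each option:
  (a) [kg·m·s⁻²] / [s⁻¹] = kg·m·s⁻¹
  (b) N·m = kg·m·s⁻²·m = kg·m²·s⁻²
  (c) [kg·s⁻³] / [kg·m⁻¹·s⁻¹] = m·s⁻²
  (d) [m·s⁻²] · [kg] = kg·m·s⁻²  ← same
  (e) J·m⁻² = N·m·m⁻² = kg·s⁻²
Only (d) matches kg·m·s⁻².

(d)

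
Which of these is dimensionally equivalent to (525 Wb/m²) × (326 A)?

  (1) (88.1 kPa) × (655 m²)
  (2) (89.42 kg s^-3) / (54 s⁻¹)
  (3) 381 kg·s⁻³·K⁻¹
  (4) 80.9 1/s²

(2)

Reference: [kg·s⁻²·A⁻¹] · [A] = kg·s⁻².
Each option:
  (1) [kg·m⁻¹·s⁻²] · [m²] = kg·m·s⁻²
  (2) [kg·s⁻³] / [s⁻¹] = kg·s⁻²  ← same
  (3) kg·s⁻³·K⁻¹
  (4) s⁻²
Only (2) matches kg·s⁻².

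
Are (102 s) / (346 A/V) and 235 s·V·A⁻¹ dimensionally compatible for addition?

Dimensions:
  (102 s) / (346 A/V):  [s] / [kg⁻¹·m⁻²·s³·A²] = kg·m²·s⁻²·A⁻²
  235 s·V·A⁻¹:  V·s·A⁻¹ = J·C⁻¹·s·A⁻¹ = kg·m²·s⁻²·A⁻²
Both are kg·m²·s⁻²·A⁻², so they have the same dimensions and can be added.

Yes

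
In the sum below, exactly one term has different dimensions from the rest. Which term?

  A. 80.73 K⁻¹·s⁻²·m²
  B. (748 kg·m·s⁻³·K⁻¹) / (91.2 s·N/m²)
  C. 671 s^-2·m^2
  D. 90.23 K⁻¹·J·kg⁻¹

C.

Dimensions:
  A. m²·s⁻²·K⁻¹
  B. [kg·m·s⁻³·K⁻¹] / [kg·m⁻¹·s⁻¹] = m²·s⁻²·K⁻¹
  C. m²·s⁻²
  D. J·kg⁻¹·K⁻¹ = N·m·kg⁻¹·K⁻¹ = m²·s⁻²·K⁻¹
All reduce to m²·s⁻²·K⁻¹ except C., which is m²·s⁻².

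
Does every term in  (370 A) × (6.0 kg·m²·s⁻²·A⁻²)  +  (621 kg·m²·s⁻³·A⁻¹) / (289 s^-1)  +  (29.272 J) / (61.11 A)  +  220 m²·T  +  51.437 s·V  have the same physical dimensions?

Reduce each to base SI dimensions:
  (370 A) × (6.0 kg·m²·s⁻²·A⁻²):  [A] · [kg·m²·s⁻²·A⁻²] = kg·m²·s⁻²·A⁻¹
  (621 kg·m²·s⁻³·A⁻¹) / (289 s^-1):  [kg·m²·s⁻³·A⁻¹] / [s⁻¹] = kg·m²·s⁻²·A⁻¹
  (29.272 J) / (61.11 A):  [kg·m²·s⁻²] / [A] = kg·m²·s⁻²·A⁻¹
  220 m²·T:  T·m² = Wb·m⁻²·m² = kg·m²·s⁻²·A⁻¹
  51.437 s·V:  V·s = J·C⁻¹·s = kg·m²·s⁻²·A⁻¹
Every term reduces to kg·m²·s⁻²·A⁻¹.

Yes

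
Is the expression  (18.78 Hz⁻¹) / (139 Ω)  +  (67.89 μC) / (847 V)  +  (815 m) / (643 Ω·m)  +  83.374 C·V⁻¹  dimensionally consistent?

Expand each in SI base units:
  (18.78 Hz⁻¹) / (139 Ω):  [s] / [kg·m²·s⁻³·A⁻²] = kg⁻¹·m⁻²·s⁴·A²
  (67.89 μC) / (847 V):  [s·A] / [kg·m²·s⁻³·A⁻¹] = kg⁻¹·m⁻²·s⁴·A²
  (815 m) / (643 Ω·m):  [m] / [kg·m³·s⁻³·A⁻²] = kg⁻¹·m⁻²·s³·A²
  83.374 C·V⁻¹:  C·V⁻¹ = s·A·(J·C⁻¹)⁻¹ = kg⁻¹·m⁻²·s⁴·A²
The terms do not share a single dimension (kg⁻¹·m⁻²·s³·A² vs kg⁻¹·m⁻²·s⁴·A²).

No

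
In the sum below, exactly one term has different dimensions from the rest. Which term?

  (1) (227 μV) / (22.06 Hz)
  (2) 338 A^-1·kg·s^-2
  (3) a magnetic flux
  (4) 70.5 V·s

(2)

In SI base units:
  (1) [kg·m²·s⁻³·A⁻¹] / [s⁻¹] = kg·m²·s⁻²·A⁻¹
  (2) kg·s⁻²·A⁻¹
  (3) [magnetic flux] = kg·m²·s⁻²·A⁻¹
  (4) V·s = J·C⁻¹·s = kg·m²·s⁻²·A⁻¹
All reduce to kg·m²·s⁻²·A⁻¹ except (2), which is kg·s⁻²·A⁻¹.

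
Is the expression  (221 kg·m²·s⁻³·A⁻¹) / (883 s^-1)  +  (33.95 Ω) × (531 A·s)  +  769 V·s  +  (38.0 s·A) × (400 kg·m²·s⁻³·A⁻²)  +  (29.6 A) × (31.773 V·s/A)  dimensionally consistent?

Yes

Dimensions:
  (221 kg·m²·s⁻³·A⁻¹) / (883 s^-1):  [kg·m²·s⁻³·A⁻¹] / [s⁻¹] = kg·m²·s⁻²·A⁻¹
  (33.95 Ω) × (531 A·s):  [kg·m²·s⁻³·A⁻²] · [s·A] = kg·m²·s⁻²·A⁻¹
  769 V·s:  V·s = J·C⁻¹·s = kg·m²·s⁻²·A⁻¹
  (38.0 s·A) × (400 kg·m²·s⁻³·A⁻²):  [s·A] · [kg·m²·s⁻³·A⁻²] = kg·m²·s⁻²·A⁻¹
  (29.6 A) × (31.773 V·s/A):  [A] · [kg·m²·s⁻²·A⁻²] = kg·m²·s⁻²·A⁻¹
Every term reduces to kg·m²·s⁻²·A⁻¹.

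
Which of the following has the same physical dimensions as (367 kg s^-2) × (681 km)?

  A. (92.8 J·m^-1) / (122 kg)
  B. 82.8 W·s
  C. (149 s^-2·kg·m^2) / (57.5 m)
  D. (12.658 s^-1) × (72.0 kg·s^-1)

C.

Reference: [kg·s⁻²] · [m] = kg·m·s⁻².
Each option:
  A. [kg·m·s⁻²] / [kg] = m·s⁻²
  B. W·s = J·s⁻¹·s = kg·m²·s⁻²
  C. [kg·m²·s⁻²] / [m] = kg·m·s⁻²  ← same
  D. [s⁻¹] · [kg·s⁻¹] = kg·s⁻²
Only C. matches kg·m·s⁻².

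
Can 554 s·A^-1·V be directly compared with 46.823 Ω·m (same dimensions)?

Reduce each to base SI dimensions:
  554 s·A^-1·V:  V·s·A⁻¹ = J·C⁻¹·s·A⁻¹ = kg·m²·s⁻²·A⁻²
  46.823 Ω·m:  Ω·m = V·A⁻¹·m = kg·m³·s⁻³·A⁻²
kg·m²·s⁻²·A⁻² ≠ kg·m³·s⁻³·A⁻², so they cannot be added.

No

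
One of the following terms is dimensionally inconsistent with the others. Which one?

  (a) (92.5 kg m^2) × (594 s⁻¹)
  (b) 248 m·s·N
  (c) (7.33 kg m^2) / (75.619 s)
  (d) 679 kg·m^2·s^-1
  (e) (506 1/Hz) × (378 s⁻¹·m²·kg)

Dimensions:
  (a) [kg·m²] · [s⁻¹] = kg·m²·s⁻¹
  (b) N·m·s = kg·m·s⁻²·m·s = kg·m²·s⁻¹
  (c) [kg·m²] / [s] = kg·m²·s⁻¹
  (d) kg·m²·s⁻¹
  (e) [s] · [kg·m²·s⁻¹] = kg·m²
All reduce to kg·m²·s⁻¹ except (e), which is kg·m².

(e)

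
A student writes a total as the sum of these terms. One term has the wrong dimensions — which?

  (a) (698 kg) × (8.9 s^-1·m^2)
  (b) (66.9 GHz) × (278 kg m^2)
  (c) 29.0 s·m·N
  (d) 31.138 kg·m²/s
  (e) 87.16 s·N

(e)

Reduce each to base SI dimensions:
  (a) [kg] · [m²·s⁻¹] = kg·m²·s⁻¹
  (b) [s⁻¹] · [kg·m²] = kg·m²·s⁻¹
  (c) N·m·s = kg·m·s⁻²·m·s = kg·m²·s⁻¹
  (d) kg·m²·s⁻¹
  (e) N·s = kg·m·s⁻²·s = kg·m·s⁻¹
All reduce to kg·m²·s⁻¹ except (e), which is kg·m·s⁻¹.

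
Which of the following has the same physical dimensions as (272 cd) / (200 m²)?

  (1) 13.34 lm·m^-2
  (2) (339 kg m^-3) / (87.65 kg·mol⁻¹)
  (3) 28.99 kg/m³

Reference: [cd] / [m²] = m⁻²·cd.
Each option:
  (1) lm·m⁻² = cd·m⁻² = m⁻²·cd  ← same
  (2) [kg·m⁻³] / [kg·mol⁻¹] = m⁻³·mol
  (3) kg·m⁻³
Only (1) matches m⁻²·cd.

(1)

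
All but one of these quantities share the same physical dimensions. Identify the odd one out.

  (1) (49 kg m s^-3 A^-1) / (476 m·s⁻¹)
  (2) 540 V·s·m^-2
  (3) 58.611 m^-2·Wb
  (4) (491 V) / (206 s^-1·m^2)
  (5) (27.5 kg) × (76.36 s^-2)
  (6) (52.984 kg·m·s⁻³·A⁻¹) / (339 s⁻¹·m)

Expand each in SI base units:
  (1) [kg·m·s⁻³·A⁻¹] / [m·s⁻¹] = kg·s⁻²·A⁻¹
  (2) V·s·m⁻² = J·C⁻¹·s·m⁻² = kg·s⁻²·A⁻¹
  (3) Wb·m⁻² = V·s·m⁻² = kg·s⁻²·A⁻¹
  (4) [kg·m²·s⁻³·A⁻¹] / [m²·s⁻¹] = kg·s⁻²·A⁻¹
  (5) [kg] · [s⁻²] = kg·s⁻²
  (6) [kg·m·s⁻³·A⁻¹] / [m·s⁻¹] = kg·s⁻²·A⁻¹
All reduce to kg·s⁻²·A⁻¹ except (5), which is kg·s⁻².

(5)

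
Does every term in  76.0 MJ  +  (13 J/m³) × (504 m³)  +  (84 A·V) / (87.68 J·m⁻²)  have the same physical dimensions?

Dimensions:
  76.0 MJ:  J = N·m = kg·m²·s⁻²
  (13 J/m³) × (504 m³):  [kg·m⁻¹·s⁻²] · [m³] = kg·m²·s⁻²
  (84 A·V) / (87.68 J·m⁻²):  [kg·m²·s⁻³] / [kg·s⁻²] = m²·s⁻¹
The terms do not share a single dimension (kg·m²·s⁻² vs m²·s⁻¹).

No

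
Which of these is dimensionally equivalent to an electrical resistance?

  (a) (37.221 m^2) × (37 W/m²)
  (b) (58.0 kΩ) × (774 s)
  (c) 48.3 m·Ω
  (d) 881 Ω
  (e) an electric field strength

Reference: [electrical resistance] = kg·m²·s⁻³·A⁻².
Each option:
  (a) [m²] · [kg·s⁻³] = kg·m²·s⁻³
  (b) [kg·m²·s⁻³·A⁻²] · [s] = kg·m²·s⁻²·A⁻²
  (c) Ω·m = V·A⁻¹·m = kg·m³·s⁻³·A⁻²
  (d) Ω = V·A⁻¹ = kg·m²·s⁻³·A⁻²  ← same
  (e) [electric field strength] = kg·m·s⁻³·A⁻¹
Only (d) matches kg·m²·s⁻³·A⁻².

(d)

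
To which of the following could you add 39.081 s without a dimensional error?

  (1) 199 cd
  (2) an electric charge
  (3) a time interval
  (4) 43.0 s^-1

Reference: s.
Each option:
  (1) cd
  (2) [electric charge] = s·A
  (3) [time interval] = s  ← same
  (4) s⁻¹
Only (3) matches s.

(3)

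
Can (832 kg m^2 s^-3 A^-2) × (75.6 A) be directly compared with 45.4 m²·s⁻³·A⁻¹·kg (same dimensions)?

Yes

Reduce each to base SI dimensions:
  (832 kg m^2 s^-3 A^-2) × (75.6 A):  [kg·m²·s⁻³·A⁻²] · [A] = kg·m²·s⁻³·A⁻¹
  45.4 m²·s⁻³·A⁻¹·kg:  kg·m²·s⁻³·A⁻¹
Both are kg·m²·s⁻³·A⁻¹, so they have the same dimensions and can be added.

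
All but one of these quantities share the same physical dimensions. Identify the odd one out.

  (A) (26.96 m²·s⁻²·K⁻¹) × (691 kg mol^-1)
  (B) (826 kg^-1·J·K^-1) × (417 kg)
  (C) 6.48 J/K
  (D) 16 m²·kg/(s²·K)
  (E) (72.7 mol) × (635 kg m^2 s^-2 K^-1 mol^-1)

Expand each in SI base units:
  (A) [m²·s⁻²·K⁻¹] · [kg·mol⁻¹] = kg·m²·s⁻²·K⁻¹·mol⁻¹
  (B) [m²·s⁻²·K⁻¹] · [kg] = kg·m²·s⁻²·K⁻¹
  (C) J·K⁻¹ = N·m·K⁻¹ = kg·m²·s⁻²·K⁻¹
  (D) kg·m²·s⁻²·K⁻¹
  (E) [mol] · [kg·m²·s⁻²·K⁻¹·mol⁻¹] = kg·m²·s⁻²·K⁻¹
All reduce to kg·m²·s⁻²·K⁻¹ except (A), which is kg·m²·s⁻²·K⁻¹·mol⁻¹.

(A)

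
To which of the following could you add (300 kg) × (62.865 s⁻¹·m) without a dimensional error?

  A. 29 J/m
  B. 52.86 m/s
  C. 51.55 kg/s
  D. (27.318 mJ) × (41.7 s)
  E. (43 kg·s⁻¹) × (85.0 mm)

Reference: [kg] · [m·s⁻¹] = kg·m·s⁻¹.
Each option:
  A. J·m⁻¹ = N·m·m⁻¹ = kg·m·s⁻²
  B. m·s⁻¹
  C. kg·s⁻¹
  D. [kg·m²·s⁻²] · [s] = kg·m²·s⁻¹
  E. [kg·s⁻¹] · [m] = kg·m·s⁻¹  ← same
Only E. matches kg·m·s⁻¹.

E.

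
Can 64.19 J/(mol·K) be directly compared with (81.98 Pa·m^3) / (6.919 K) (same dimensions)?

In SI base units:
  64.19 J/(mol·K):  J·mol⁻¹·K⁻¹ = N·m·mol⁻¹·K⁻¹ = kg·m²·s⁻²·K⁻¹·mol⁻¹
  (81.98 Pa·m^3) / (6.919 K):  [kg·m²·s⁻²] / [K] = kg·m²·s⁻²·K⁻¹
kg·m²·s⁻²·K⁻¹·mol⁻¹ ≠ kg·m²·s⁻²·K⁻¹, so they cannot be added.

No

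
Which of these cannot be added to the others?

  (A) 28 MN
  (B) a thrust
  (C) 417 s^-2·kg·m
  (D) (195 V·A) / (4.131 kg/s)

(D)

Reduce each to base SI dimensions:
  (A) N = kg·m·s⁻²
  (B) [thrust] = kg·m·s⁻²
  (C) kg·m·s⁻²
  (D) [kg·m²·s⁻³] / [kg·s⁻¹] = m²·s⁻²
All reduce to kg·m·s⁻² except (D), which is m²·s⁻².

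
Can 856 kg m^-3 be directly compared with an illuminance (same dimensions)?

Work out the base dimensions of each:
  856 kg m^-3:  kg·m⁻³
  an illuminance:  [illuminance] = m⁻²·cd
kg·m⁻³ ≠ m⁻²·cd, so they cannot be added.

No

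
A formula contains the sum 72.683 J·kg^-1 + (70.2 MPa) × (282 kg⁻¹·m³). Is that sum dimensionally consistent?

Reduce each to base SI dimensions:
  72.683 J·kg^-1:  J·kg⁻¹ = N·m·kg⁻¹ = m²·s⁻²
  (70.2 MPa) × (282 kg⁻¹·m³):  [kg·m⁻¹·s⁻²] · [kg⁻¹·m³] = m²·s⁻²
Both are m²·s⁻², so they have the same dimensions and can be added.

Yes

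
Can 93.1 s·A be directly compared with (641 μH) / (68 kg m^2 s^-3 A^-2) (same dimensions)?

Expand each in SI base units:
  93.1 s·A:  A·s = s·A
  (641 μH) / (68 kg m^2 s^-3 A^-2):  [kg·m²·s⁻²·A⁻²] / [kg·m²·s⁻³·A⁻²] = s
s·A ≠ s, so they cannot be added.

No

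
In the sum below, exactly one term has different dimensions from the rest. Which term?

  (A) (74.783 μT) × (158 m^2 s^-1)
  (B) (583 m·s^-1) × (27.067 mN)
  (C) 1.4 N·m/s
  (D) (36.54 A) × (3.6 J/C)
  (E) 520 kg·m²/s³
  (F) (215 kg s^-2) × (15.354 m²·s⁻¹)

In SI base units:
  (A) [kg·s⁻²·A⁻¹] · [m²·s⁻¹] = kg·m²·s⁻³·A⁻¹
  (B) [m·s⁻¹] · [kg·m·s⁻²] = kg·m²·s⁻³
  (C) N·m·s⁻¹ = kg·m·s⁻²·m·s⁻¹ = kg·m²·s⁻³
  (D) [A] · [kg·m²·s⁻³·A⁻¹] = kg·m²·s⁻³
  (E) kg·m²·s⁻³
  (F) [kg·s⁻²] · [m²·s⁻¹] = kg·m²·s⁻³
All reduce to kg·m²·s⁻³ except (A), which is kg·m²·s⁻³·A⁻¹.

(A)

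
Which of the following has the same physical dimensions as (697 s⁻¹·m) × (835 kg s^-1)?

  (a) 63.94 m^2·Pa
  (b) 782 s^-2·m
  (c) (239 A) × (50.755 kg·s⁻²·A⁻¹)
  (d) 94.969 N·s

(a)

Reference: [m·s⁻¹] · [kg·s⁻¹] = kg·m·s⁻².
Each option:
  (a) Pa·m² = N·m⁻²·m² = kg·m·s⁻²  ← same
  (b) m·s⁻²
  (c) [A] · [kg·s⁻²·A⁻¹] = kg·s⁻²
  (d) N·s = kg·m·s⁻²·s = kg·m·s⁻¹
Only (a) matches kg·m·s⁻².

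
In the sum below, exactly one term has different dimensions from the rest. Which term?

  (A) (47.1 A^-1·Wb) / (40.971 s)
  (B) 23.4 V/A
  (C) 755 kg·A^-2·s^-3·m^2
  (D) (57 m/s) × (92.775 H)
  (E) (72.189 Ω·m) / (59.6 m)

(D)

Work out the base dimensions of each:
  (A) [kg·m²·s⁻²·A⁻²] / [s] = kg·m²·s⁻³·A⁻²
  (B) V·A⁻¹ = J·C⁻¹·A⁻¹ = kg·m²·s⁻³·A⁻²
  (C) kg·m²·s⁻³·A⁻²
  (D) [m·s⁻¹] · [kg·m²·s⁻²·A⁻²] = kg·m³·s⁻³·A⁻²
  (E) [kg·m³·s⁻³·A⁻²] / [m] = kg·m²·s⁻³·A⁻²
All reduce to kg·m²·s⁻³·A⁻² except (D), which is kg·m³·s⁻³·A⁻².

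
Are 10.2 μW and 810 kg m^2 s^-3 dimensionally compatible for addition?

Yes

In SI base units:
  10.2 μW:  W = J·s⁻¹ = kg·m²·s⁻³
  810 kg m^2 s^-3:  kg·m²·s⁻³
Both are kg·m²·s⁻³, so they have the same dimensions and can be added.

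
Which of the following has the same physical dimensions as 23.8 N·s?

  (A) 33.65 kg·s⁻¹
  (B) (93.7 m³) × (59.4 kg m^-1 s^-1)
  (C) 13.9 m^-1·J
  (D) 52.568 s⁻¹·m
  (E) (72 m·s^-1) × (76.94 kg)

Reference: N·s = kg·m·s⁻²·s = kg·m·s⁻¹.
Each option:
  (A) kg·s⁻¹
  (B) [m³] · [kg·m⁻¹·s⁻¹] = kg·m²·s⁻¹
  (C) J·m⁻¹ = N·m·m⁻¹ = kg·m·s⁻²
  (D) m·s⁻¹
  (E) [m·s⁻¹] · [kg] = kg·m·s⁻¹  ← same
Only (E) matches kg·m·s⁻¹.

(E)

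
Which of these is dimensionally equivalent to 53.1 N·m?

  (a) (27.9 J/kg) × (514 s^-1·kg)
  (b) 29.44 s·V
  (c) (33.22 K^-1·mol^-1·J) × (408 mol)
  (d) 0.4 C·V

(d)

Reference: N·m = kg·m·s⁻²·m = kg·m²·s⁻².
Each option:
  (a) [m²·s⁻²] · [kg·s⁻¹] = kg·m²·s⁻³
  (b) V·s = J·C⁻¹·s = kg·m²·s⁻²·A⁻¹
  (c) [kg·m²·s⁻²·K⁻¹·mol⁻¹] · [mol] = kg·m²·s⁻²·K⁻¹
  (d) C·V = s·A·J·C⁻¹ = kg·m²·s⁻²  ← same
Only (d) matches kg·m²·s⁻².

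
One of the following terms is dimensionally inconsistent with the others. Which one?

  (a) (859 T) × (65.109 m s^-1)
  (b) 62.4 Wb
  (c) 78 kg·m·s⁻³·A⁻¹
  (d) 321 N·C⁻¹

(b)

Dimensions:
  (a) [kg·s⁻²·A⁻¹] · [m·s⁻¹] = kg·m·s⁻³·A⁻¹
  (b) Wb = V·s = kg·m²·s⁻²·A⁻¹
  (c) kg·m·s⁻³·A⁻¹
  (d) N·C⁻¹ = kg·m·s⁻²·(s·A)⁻¹ = kg·m·s⁻³·A⁻¹
All reduce to kg·m·s⁻³·A⁻¹ except (b), which is kg·m²·s⁻²·A⁻¹.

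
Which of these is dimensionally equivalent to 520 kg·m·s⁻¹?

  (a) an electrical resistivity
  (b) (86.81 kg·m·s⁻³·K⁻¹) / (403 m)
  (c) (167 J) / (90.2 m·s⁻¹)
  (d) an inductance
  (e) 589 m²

Reference: kg·m·s⁻¹.
Each option:
  (a) [electrical resistivity] = kg·m³·s⁻³·A⁻²
  (b) [kg·m·s⁻³·K⁻¹] / [m] = kg·s⁻³·K⁻¹
  (c) [kg·m²·s⁻²] / [m·s⁻¹] = kg·m·s⁻¹  ← same
  (d) [inductance] = kg·m²·s⁻²·A⁻²
  (e) m²
Only (c) matches kg·m·s⁻¹.

(c)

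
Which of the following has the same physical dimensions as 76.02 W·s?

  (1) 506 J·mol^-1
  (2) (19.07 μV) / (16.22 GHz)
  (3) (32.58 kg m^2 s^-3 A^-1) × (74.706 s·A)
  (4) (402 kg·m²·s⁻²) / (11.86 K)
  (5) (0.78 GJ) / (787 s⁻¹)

Reference: W·s = J·s⁻¹·s = kg·m²·s⁻².
Each option:
  (1) J·mol⁻¹ = N·m·mol⁻¹ = kg·m²·s⁻²·mol⁻¹
  (2) [kg·m²·s⁻³·A⁻¹] / [s⁻¹] = kg·m²·s⁻²·A⁻¹
  (3) [kg·m²·s⁻³·A⁻¹] · [s·A] = kg·m²·s⁻²  ← same
  (4) [kg·m²·s⁻²] / [K] = kg·m²·s⁻²·K⁻¹
  (5) [kg·m²·s⁻²] / [s⁻¹] = kg·m²·s⁻¹
Only (3) matches kg·m²·s⁻².

(3)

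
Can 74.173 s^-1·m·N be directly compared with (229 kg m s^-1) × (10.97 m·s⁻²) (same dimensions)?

Yes

Reduce each to base SI dimensions:
  74.173 s^-1·m·N:  N·m·s⁻¹ = kg·m·s⁻²·m·s⁻¹ = kg·m²·s⁻³
  (229 kg m s^-1) × (10.97 m·s⁻²):  [kg·m·s⁻¹] · [m·s⁻²] = kg·m²·s⁻³
Both are kg·m²·s⁻³, so they have the same dimensions and can be added.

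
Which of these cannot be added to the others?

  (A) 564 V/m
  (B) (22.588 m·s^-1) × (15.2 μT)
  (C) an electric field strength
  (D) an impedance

(D)

Dimensions:
  (A) V·m⁻¹ = J·C⁻¹·m⁻¹ = kg·m·s⁻³·A⁻¹
  (B) [m·s⁻¹] · [kg·s⁻²·A⁻¹] = kg·m·s⁻³·A⁻¹
  (C) [electric field strength] = kg·m·s⁻³·A⁻¹
  (D) [impedance] = kg·m²·s⁻³·A⁻²
All reduce to kg·m·s⁻³·A⁻¹ except (D), which is kg·m²·s⁻³·A⁻².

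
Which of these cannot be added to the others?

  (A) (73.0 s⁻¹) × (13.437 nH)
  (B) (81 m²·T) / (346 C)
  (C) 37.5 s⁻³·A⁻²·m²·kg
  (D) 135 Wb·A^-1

(D)

Dimensions:
  (A) [s⁻¹] · [kg·m²·s⁻²·A⁻²] = kg·m²·s⁻³·A⁻²
  (B) [kg·m²·s⁻²·A⁻¹] / [s·A] = kg·m²·s⁻³·A⁻²
  (C) kg·m²·s⁻³·A⁻²
  (D) Wb·A⁻¹ = V·s·A⁻¹ = kg·m²·s⁻²·A⁻²
All reduce to kg·m²·s⁻³·A⁻² except (D), which is kg·m²·s⁻²·A⁻².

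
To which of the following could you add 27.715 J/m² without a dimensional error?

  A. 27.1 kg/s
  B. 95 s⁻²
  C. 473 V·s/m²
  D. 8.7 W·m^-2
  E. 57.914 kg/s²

Reference: J·m⁻² = N·m·m⁻² = kg·s⁻².
Each option:
  A. kg·s⁻¹
  B. s⁻²
  C. V·s·m⁻² = J·C⁻¹·s·m⁻² = kg·s⁻²·A⁻¹
  D. W·m⁻² = J·s⁻¹·m⁻² = kg·s⁻³
  E. kg·s⁻²  ← same
Only E. matches kg·s⁻².

E.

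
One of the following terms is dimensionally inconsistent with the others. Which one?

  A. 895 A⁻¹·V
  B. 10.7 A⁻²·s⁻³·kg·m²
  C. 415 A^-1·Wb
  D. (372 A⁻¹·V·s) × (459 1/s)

Work out the base dimensions of each:
  A. V·A⁻¹ = J·C⁻¹·A⁻¹ = kg·m²·s⁻³·A⁻²
  B. kg·m²·s⁻³·A⁻²
  C. Wb·A⁻¹ = V·s·A⁻¹ = kg·m²·s⁻²·A⁻²
  D. [kg·m²·s⁻²·A⁻²] · [s⁻¹] = kg·m²·s⁻³·A⁻²
All reduce to kg·m²·s⁻³·A⁻² except C., which is kg·m²·s⁻²·A⁻².

C.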